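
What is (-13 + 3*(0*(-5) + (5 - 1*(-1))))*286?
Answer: 1430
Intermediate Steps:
(-13 + 3*(0*(-5) + (5 - 1*(-1))))*286 = (-13 + 3*(0 + (5 + 1)))*286 = (-13 + 3*(0 + 6))*286 = (-13 + 3*6)*286 = (-13 + 18)*286 = 5*286 = 1430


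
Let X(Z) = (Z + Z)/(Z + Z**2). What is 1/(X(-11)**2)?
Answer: 25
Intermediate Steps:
X(Z) = 2*Z/(Z + Z**2) (X(Z) = (2*Z)/(Z + Z**2) = 2*Z/(Z + Z**2))
1/(X(-11)**2) = 1/((2/(1 - 11))**2) = 1/((2/(-10))**2) = 1/((2*(-1/10))**2) = 1/((-1/5)**2) = 1/(1/25) = 25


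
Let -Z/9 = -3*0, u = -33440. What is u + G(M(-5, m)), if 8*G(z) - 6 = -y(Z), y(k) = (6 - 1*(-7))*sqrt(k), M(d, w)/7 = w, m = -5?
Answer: -133757/4 ≈ -33439.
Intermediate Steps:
M(d, w) = 7*w
Z = 0 (Z = -(-27)*0 = -9*0 = 0)
y(k) = 13*sqrt(k) (y(k) = (6 + 7)*sqrt(k) = 13*sqrt(k))
G(z) = 3/4 (G(z) = 3/4 + (-13*sqrt(0))/8 = 3/4 + (-13*0)/8 = 3/4 + (-1*0)/8 = 3/4 + (1/8)*0 = 3/4 + 0 = 3/4)
u + G(M(-5, m)) = -33440 + 3/4 = -133757/4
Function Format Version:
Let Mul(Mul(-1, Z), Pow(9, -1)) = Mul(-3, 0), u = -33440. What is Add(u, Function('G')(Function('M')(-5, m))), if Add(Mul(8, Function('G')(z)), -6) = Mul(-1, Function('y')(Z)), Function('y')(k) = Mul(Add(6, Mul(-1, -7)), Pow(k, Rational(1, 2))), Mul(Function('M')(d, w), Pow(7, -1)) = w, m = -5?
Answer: Rational(-133757, 4) ≈ -33439.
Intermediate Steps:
Function('M')(d, w) = Mul(7, w)
Z = 0 (Z = Mul(-9, Mul(-3, 0)) = Mul(-9, 0) = 0)
Function('y')(k) = Mul(13, Pow(k, Rational(1, 2))) (Function('y')(k) = Mul(Add(6, 7), Pow(k, Rational(1, 2))) = Mul(13, Pow(k, Rational(1, 2))))
Function('G')(z) = Rational(3, 4) (Function('G')(z) = Add(Rational(3, 4), Mul(Rational(1, 8), Mul(-1, Mul(13, Pow(0, Rational(1, 2)))))) = Add(Rational(3, 4), Mul(Rational(1, 8), Mul(-1, Mul(13, 0)))) = Add(Rational(3, 4), Mul(Rational(1, 8), Mul(-1, 0))) = Add(Rational(3, 4), Mul(Rational(1, 8), 0)) = Add(Rational(3, 4), 0) = Rational(3, 4))
Add(u, Function('G')(Function('M')(-5, m))) = Add(-33440, Rational(3, 4)) = Rational(-133757, 4)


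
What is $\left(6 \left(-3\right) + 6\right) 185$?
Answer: $-2220$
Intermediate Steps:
$\left(6 \left(-3\right) + 6\right) 185 = \left(-18 + 6\right) 185 = \left(-12\right) 185 = -2220$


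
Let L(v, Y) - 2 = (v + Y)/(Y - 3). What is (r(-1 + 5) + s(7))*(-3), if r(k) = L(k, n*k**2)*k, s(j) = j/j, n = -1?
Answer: -657/19 ≈ -34.579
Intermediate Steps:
L(v, Y) = 2 + (Y + v)/(-3 + Y) (L(v, Y) = 2 + (v + Y)/(Y - 3) = 2 + (Y + v)/(-3 + Y))
s(j) = 1
r(k) = k*(-6 + k - 3*k**2)/(-3 - k**2) (r(k) = ((-6 + k + 3*(-k**2))/(-3 - k**2))*k = ((-6 + k - 3*k**2)/(-3 - k**2))*k = k*(-6 + k - 3*k**2)/(-3 - k**2))
(r(-1 + 5) + s(7))*(-3) = ((-1 + 5)*(6 - (-1 + 5) + 3*(-1 + 5)**2)/(3 + (-1 + 5)**2) + 1)*(-3) = (4*(6 - 1*4 + 3*4**2)/(3 + 4**2) + 1)*(-3) = (4*(6 - 4 + 3*16)/(3 + 16) + 1)*(-3) = (4*(6 - 4 + 48)/19 + 1)*(-3) = (4*(1/19)*50 + 1)*(-3) = (200/19 + 1)*(-3) = (219/19)*(-3) = -657/19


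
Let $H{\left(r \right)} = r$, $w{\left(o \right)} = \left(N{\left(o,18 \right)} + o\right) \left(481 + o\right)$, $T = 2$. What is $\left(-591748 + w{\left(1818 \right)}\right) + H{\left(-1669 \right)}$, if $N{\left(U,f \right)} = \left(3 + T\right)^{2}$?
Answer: $3643640$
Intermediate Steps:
$N{\left(U,f \right)} = 25$ ($N{\left(U,f \right)} = \left(3 + 2\right)^{2} = 5^{2} = 25$)
$w{\left(o \right)} = \left(25 + o\right) \left(481 + o\right)$
$\left(-591748 + w{\left(1818 \right)}\right) + H{\left(-1669 \right)} = \left(-591748 + \left(12025 + 1818^{2} + 506 \cdot 1818\right)\right) - 1669 = \left(-591748 + \left(12025 + 3305124 + 919908\right)\right) - 1669 = \left(-591748 + 4237057\right) - 1669 = 3645309 - 1669 = 3643640$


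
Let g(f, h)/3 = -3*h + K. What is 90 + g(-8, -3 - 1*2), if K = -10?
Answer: 105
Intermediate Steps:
g(f, h) = -30 - 9*h (g(f, h) = 3*(-3*h - 10) = 3*(-10 - 3*h) = -30 - 9*h)
90 + g(-8, -3 - 1*2) = 90 + (-30 - 9*(-3 - 1*2)) = 90 + (-30 - 9*(-3 - 2)) = 90 + (-30 - 9*(-5)) = 90 + (-30 + 45) = 90 + 15 = 105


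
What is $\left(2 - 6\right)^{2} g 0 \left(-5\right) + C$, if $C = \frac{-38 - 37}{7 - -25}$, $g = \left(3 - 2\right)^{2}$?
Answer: $- \frac{75}{32} \approx -2.3438$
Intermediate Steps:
$g = 1$ ($g = 1^{2} = 1$)
$C = - \frac{75}{32}$ ($C = \frac{-38 - 37}{7 + 25} = - \frac{75}{32} \approx -2.3438$)
$\left(2 - 6\right)^{2} g 0 \left(-5\right) + C = \left(2 - 6\right)^{2} \cdot 1 \cdot 0 \left(-5\right) - \frac{75}{32} = \left(-4\right)^{2} \cdot 0 \left(-5\right) - \frac{75}{32} = 16 \cdot 0 - \frac{75}{32} = 0 - \frac{75}{32} = - \frac{75}{32}$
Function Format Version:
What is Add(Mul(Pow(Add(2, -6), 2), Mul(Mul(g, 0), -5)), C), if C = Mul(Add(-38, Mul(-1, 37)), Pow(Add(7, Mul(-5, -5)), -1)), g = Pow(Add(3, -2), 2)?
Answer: Rational(-75, 32) ≈ -2.3438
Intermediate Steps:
g = 1 (g = Pow(1, 2) = 1)
C = Rational(-75, 32) (C = Mul(Add(-38, -37), Pow(Add(7, 25), -1)) = Mul(-75, Pow(32, -1)) = Mul(-75, Rational(1, 32)) = Rational(-75, 32) ≈ -2.3438)
Add(Mul(Pow(Add(2, -6), 2), Mul(Mul(g, 0), -5)), C) = Add(Mul(Pow(Add(2, -6), 2), Mul(Mul(1, 0), -5)), Rational(-75, 32)) = Add(Mul(Pow(-4, 2), Mul(0, -5)), Rational(-75, 32)) = Add(Mul(16, 0), Rational(-75, 32)) = Add(0, Rational(-75, 32)) = Rational(-75, 32)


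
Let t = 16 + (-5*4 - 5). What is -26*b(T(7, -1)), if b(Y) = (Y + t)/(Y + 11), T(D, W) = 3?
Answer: 78/7 ≈ 11.143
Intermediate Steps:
t = -9 (t = 16 + (-20 - 5) = 16 - 25 = -9)
b(Y) = (-9 + Y)/(11 + Y) (b(Y) = (Y - 9)/(Y + 11) = (-9 + Y)/(11 + Y))
-26*b(T(7, -1)) = -26*(-9 + 3)/(11 + 3) = -26*(-6)/14 = -13*(-6)/7 = -26*(-3/7) = 78/7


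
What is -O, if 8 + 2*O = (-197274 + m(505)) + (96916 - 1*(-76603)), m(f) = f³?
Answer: -64381931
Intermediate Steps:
O = 64381931 (O = -4 + ((-197274 + 505³) + (96916 - 1*(-76603)))/2 = -4 + ((-197274 + 128787625) + (96916 + 76603))/2 = -4 + (128590351 + 173519)/2 = -4 + (½)*128763870 = -4 + 64381935 = 64381931)
-O = -1*64381931 = -64381931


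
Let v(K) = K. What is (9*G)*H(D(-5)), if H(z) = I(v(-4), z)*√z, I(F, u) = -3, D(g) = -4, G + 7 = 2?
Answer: 270*I ≈ 270.0*I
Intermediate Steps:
G = -5 (G = -7 + 2 = -5)
H(z) = -3*√z
(9*G)*H(D(-5)) = (9*(-5))*(-6*I) = -(-135)*2*I = -(-270)*I = 270*I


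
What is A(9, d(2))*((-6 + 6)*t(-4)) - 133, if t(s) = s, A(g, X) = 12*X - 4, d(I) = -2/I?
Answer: -133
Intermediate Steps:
A(g, X) = -4 + 12*X
A(9, d(2))*((-6 + 6)*t(-4)) - 133 = (-4 + 12*(-2/2))*((-6 + 6)*(-4)) - 133 = (-4 + 12*(-2*½))*(0*(-4)) - 133 = (-4 + 12*(-1))*0 - 133 = (-4 - 12)*0 - 133 = -16*0 - 133 = 0 - 133 = -133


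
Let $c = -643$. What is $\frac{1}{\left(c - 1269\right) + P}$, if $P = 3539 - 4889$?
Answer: $- \frac{1}{3262} \approx -0.00030656$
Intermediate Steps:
$P = -1350$ ($P = 3539 - 4889 = -1350$)
$\frac{1}{\left(c - 1269\right) + P} = \frac{1}{\left(-643 - 1269\right) - 1350} = \frac{1}{-1912 - 1350} = \frac{1}{-3262} = - \frac{1}{3262}$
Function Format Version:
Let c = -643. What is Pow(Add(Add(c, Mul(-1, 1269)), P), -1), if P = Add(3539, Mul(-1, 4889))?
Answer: Rational(-1, 3262) ≈ -0.00030656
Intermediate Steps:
P = -1350 (P = Add(3539, -4889) = -1350)
Pow(Add(Add(c, Mul(-1, 1269)), P), -1) = Pow(Add(Add(-643, Mul(-1, 1269)), -1350), -1) = Pow(Add(Add(-643, -1269), -1350), -1) = Pow(Add(-1912, -1350), -1) = Pow(-3262, -1) = Rational(-1, 3262)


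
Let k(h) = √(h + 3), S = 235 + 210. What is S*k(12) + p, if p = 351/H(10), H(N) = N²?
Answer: 351/100 + 445*√15 ≈ 1727.0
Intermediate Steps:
S = 445
k(h) = √(3 + h)
p = 351/100 (p = 351/(10²) = 351/100 ≈ 3.5100)
S*k(12) + p = 445*√(3 + 12) + 351/100 = 445*√15 + 351/100 = 351/100 + 445*√15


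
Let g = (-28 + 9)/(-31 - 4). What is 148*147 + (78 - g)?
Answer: 764171/35 ≈ 21833.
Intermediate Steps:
g = 19/35 (g = -19/(-35) = -19*(-1/35) = 19/35 ≈ 0.54286)
148*147 + (78 - g) = 148*147 + (78 - 1*19/35) = 21756 + (78 - 19/35) = 21756 + 2711/35 = 764171/35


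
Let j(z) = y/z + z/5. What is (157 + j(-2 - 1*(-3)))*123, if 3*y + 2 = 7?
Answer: 97703/5 ≈ 19541.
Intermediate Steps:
y = 5/3 (y = -⅔ + (⅓)*7 = -⅔ + 7/3 = 5/3 ≈ 1.6667)
j(z) = z/5 + 5/(3*z) (j(z) = 5/(3*z) + z/5 = z/5 + 5/(3*z))
(157 + j(-2 - 1*(-3)))*123 = (157 + ((-2 - 1*(-3))/5 + 5/(3*(-2 - 1*(-3)))))*123 = (157 + ((-2 + 3)/5 + 5/(3*(-2 + 3))))*123 = (157 + ((⅕)*1 + (5/3)/1))*123 = (157 + (⅕ + (5/3)*1))*123 = (157 + (⅕ + 5/3))*123 = (157 + 28/15)*123 = (2383/15)*123 = 97703/5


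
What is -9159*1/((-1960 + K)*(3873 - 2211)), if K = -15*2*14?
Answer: 3053/1318520 ≈ 0.0023155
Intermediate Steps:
K = -420 (K = -30*14 = -420)
-9159*1/((-1960 + K)*(3873 - 2211)) = -9159*1/((-1960 - 420)*(3873 - 2211)) = -9159/((-2380*1662)) = -9159/(-3955560) = -9159*(-1/3955560) = 3053/1318520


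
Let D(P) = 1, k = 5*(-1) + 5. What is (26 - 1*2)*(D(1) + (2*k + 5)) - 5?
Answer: 139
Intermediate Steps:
k = 0 (k = -5 + 5 = 0)
(26 - 1*2)*(D(1) + (2*k + 5)) - 5 = (26 - 1*2)*(1 + (2*0 + 5)) - 5 = (26 - 2)*(1 + (0 + 5)) - 5 = 24*(1 + 5) - 5 = 24*6 - 5 = 144 - 5 = 139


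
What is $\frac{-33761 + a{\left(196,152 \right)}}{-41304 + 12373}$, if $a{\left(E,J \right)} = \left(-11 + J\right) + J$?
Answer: $\frac{33468}{28931} \approx 1.1568$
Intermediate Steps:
$a{\left(E,J \right)} = -11 + 2 J$
$\frac{-33761 + a{\left(196,152 \right)}}{-41304 + 12373} = \frac{-33761 + \left(-11 + 2 \cdot 152\right)}{-41304 + 12373} = \frac{-33761 + \left(-11 + 304\right)}{-28931} = \left(-33761 + 293\right) \left(- \frac{1}{28931}\right) = \left(-33468\right) \left(- \frac{1}{28931}\right) = \frac{33468}{28931}$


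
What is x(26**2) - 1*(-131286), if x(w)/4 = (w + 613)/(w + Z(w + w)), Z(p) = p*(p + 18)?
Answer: 60815483783/463229 ≈ 1.3129e+5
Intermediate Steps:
Z(p) = p*(18 + p)
x(w) = 4*(613 + w)/(w + 2*w*(18 + 2*w)) (x(w) = 4*((w + 613)/(w + (w + w)*(18 + (w + w)))) = 4*((613 + w)/(w + (2*w)*(18 + 2*w))) = 4*((613 + w)/(w + 2*w*(18 + 2*w))) = 4*(613 + w)/(w + 2*w*(18 + 2*w)))
x(26**2) - 1*(-131286) = 4*(613 + 26**2)/((26**2)*(37 + 4*26**2)) - 1*(-131286) = 4*(613 + 676)/(676*(37 + 4*676)) + 131286 = 4*(1/676)*1289/(37 + 2704) + 131286 = 4*(1/676)*1289/2741 + 131286 = 4*(1/676)*(1/2741)*1289 + 131286 = 1289/463229 + 131286 = 60815483783/463229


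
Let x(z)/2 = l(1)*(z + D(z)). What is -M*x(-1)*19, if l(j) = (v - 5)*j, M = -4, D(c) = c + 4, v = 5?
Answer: 0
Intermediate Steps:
D(c) = 4 + c
l(j) = 0 (l(j) = (5 - 5)*j = 0*j = 0)
x(z) = 0 (x(z) = 2*(0*(z + (4 + z))) = 2*(0*(4 + 2*z)) = 2*0 = 0)
-M*x(-1)*19 = -(-4*0)*19 = -0*19 = -1*0 = 0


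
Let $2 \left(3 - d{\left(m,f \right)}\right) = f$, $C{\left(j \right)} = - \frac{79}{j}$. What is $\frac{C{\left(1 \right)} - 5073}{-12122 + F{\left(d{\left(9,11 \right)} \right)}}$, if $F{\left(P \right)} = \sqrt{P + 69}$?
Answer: $\frac{6573952}{15467665} + \frac{5152 \sqrt{266}}{293885635} \approx 0.4253$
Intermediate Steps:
$d{\left(m,f \right)} = 3 - \frac{f}{2}$
$F{\left(P \right)} = \sqrt{69 + P}$
$\frac{C{\left(1 \right)} - 5073}{-12122 + F{\left(d{\left(9,11 \right)} \right)}} = \frac{- \frac{79}{1} - 5073}{-12122 + \sqrt{69 + \left(3 - \frac{11}{2}\right)}} = \frac{\left(-79\right) 1 - 5073}{-12122 + \sqrt{69 + \left(3 - \frac{11}{2}\right)}} = \frac{-79 - 5073}{-12122 + \sqrt{69 - \frac{5}{2}}} = - \frac{5152}{-12122 + \sqrt{\frac{133}{2}}} = - \frac{5152}{-12122 + \frac{\sqrt{266}}{2}}$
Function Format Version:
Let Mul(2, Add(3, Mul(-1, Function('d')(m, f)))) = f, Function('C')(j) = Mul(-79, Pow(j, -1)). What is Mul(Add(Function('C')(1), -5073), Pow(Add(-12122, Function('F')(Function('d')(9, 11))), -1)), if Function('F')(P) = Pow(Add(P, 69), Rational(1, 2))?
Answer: Add(Rational(6573952, 15467665), Mul(Rational(5152, 293885635), Pow(266, Rational(1, 2)))) ≈ 0.42530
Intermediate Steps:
Function('d')(m, f) = Add(3, Mul(Rational(-1, 2), f))
Function('F')(P) = Pow(Add(69, P), Rational(1, 2))
Mul(Add(Function('C')(1), -5073), Pow(Add(-12122, Function('F')(Function('d')(9, 11))), -1)) = Mul(Add(Mul(-79, Pow(1, -1)), -5073), Pow(Add(-12122, Pow(Add(69, Add(3, Mul(Rational(-1, 2), 11))), Rational(1, 2))), -1)) = Mul(Add(Mul(-79, 1), -5073), Pow(Add(-12122, Pow(Add(69, Add(3, Rational(-11, 2))), Rational(1, 2))), -1)) = Mul(Add(-79, -5073), Pow(Add(-12122, Pow(Add(69, Rational(-5, 2)), Rational(1, 2))), -1)) = Mul(-5152, Pow(Add(-12122, Pow(Rational(133, 2), Rational(1, 2))), -1)) = Mul(-5152, Pow(Add(-12122, Mul(Rational(1, 2), Pow(266, Rational(1, 2)))), -1))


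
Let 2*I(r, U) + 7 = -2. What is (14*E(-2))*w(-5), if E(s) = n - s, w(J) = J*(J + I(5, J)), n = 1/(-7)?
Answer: 1235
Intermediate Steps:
I(r, U) = -9/2 (I(r, U) = -7/2 + (½)*(-2) = -7/2 - 1 = -9/2)
n = -⅐ ≈ -0.14286
w(J) = J*(-9/2 + J) (w(J) = J*(J - 9/2) = J*(-9/2 + J))
E(s) = -⅐ - s
(14*E(-2))*w(-5) = (14*(-⅐ - 1*(-2)))*((½)*(-5)*(-9 + 2*(-5))) = (14*(-⅐ + 2))*((½)*(-5)*(-9 - 10)) = (14*(13/7))*((½)*(-5)*(-19)) = 26*(95/2) = 1235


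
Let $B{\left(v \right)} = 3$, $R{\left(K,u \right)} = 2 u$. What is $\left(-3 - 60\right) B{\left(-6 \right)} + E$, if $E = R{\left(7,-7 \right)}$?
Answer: $-203$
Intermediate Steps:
$E = -14$ ($E = 2 \left(-7\right) = -14$)
$\left(-3 - 60\right) B{\left(-6 \right)} + E = \left(-3 - 60\right) 3 - 14 = \left(-63\right) 3 - 14 = -189 - 14 = -203$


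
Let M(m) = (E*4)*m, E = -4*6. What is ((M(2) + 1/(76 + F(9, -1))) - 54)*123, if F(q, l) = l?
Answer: -756409/25 ≈ -30256.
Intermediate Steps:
E = -24
M(m) = -96*m (M(m) = (-24*4)*m = -96*m)
((M(2) + 1/(76 + F(9, -1))) - 54)*123 = ((-96*2 + 1/(76 - 1)) - 54)*123 = ((-192 + 1/75) - 54)*123 = (-14399/75 - 54)*123 = -18449/75*123 = -756409/25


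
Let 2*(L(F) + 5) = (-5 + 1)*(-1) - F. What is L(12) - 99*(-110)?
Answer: 10881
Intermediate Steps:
L(F) = -3 - F/2 (L(F) = -5 + ((-5 + 1)*(-1) - F)/2 = -5 + (-4*(-1) - F)/2 = -5 + (4 - F)/2 = -5 + (2 - F/2) = -3 - F/2)
L(12) - 99*(-110) = (-3 - 1/2*12) - 99*(-110) = (-3 - 6) + 10890 = -9 + 10890 = 10881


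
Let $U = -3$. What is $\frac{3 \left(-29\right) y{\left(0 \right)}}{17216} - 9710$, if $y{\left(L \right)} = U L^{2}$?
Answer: $-9710$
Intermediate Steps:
$y{\left(L \right)} = - 3 L^{2}$
$\frac{3 \left(-29\right) y{\left(0 \right)}}{17216} - 9710 = \frac{3 \left(-29\right) \left(- 3 \cdot 0^{2}\right)}{17216} - 9710 = - 87 \left(\left(-3\right) 0\right) \frac{1}{17216} - 9710 = \left(-87\right) 0 \cdot \frac{1}{17216} - 9710 = 0 \cdot \frac{1}{17216} - 9710 = 0 - 9710 = -9710$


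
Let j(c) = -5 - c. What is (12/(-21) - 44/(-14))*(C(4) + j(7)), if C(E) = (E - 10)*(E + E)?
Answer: -1080/7 ≈ -154.29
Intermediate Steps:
C(E) = 2*E*(-10 + E) (C(E) = (-10 + E)*(2*E) = 2*E*(-10 + E))
(12/(-21) - 44/(-14))*(C(4) + j(7)) = (12/(-21) - 44/(-14))*(2*4*(-10 + 4) + (-5 - 1*7)) = (12*(-1/21) - 44*(-1/14))*(2*4*(-6) + (-5 - 7)) = (-4/7 + 22/7)*(-48 - 12) = (18/7)*(-60) = -1080/7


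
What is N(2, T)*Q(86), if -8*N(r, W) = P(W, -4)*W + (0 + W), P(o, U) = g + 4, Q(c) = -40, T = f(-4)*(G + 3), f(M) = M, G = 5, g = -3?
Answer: -320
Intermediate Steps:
T = -32 (T = -4*(5 + 3) = -4*8 = -32)
P(o, U) = 1 (P(o, U) = -3 + 4 = 1)
N(r, W) = -W/4 (N(r, W) = -(1*W + (0 + W))/8 = -(W + W)/8 = -W/4)
N(2, T)*Q(86) = -¼*(-32)*(-40) = 8*(-40) = -320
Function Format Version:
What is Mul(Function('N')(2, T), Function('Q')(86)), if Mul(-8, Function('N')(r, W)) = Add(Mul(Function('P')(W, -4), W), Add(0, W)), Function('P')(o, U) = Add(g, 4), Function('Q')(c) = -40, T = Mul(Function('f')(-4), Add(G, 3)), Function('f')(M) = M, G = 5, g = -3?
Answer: -320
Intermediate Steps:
T = -32 (T = Mul(-4, Add(5, 3)) = Mul(-4, 8) = -32)
Function('P')(o, U) = 1 (Function('P')(o, U) = Add(-3, 4) = 1)
Function('N')(r, W) = Mul(Rational(-1, 4), W) (Function('N')(r, W) = Mul(Rational(-1, 8), Add(Mul(1, W), Add(0, W))) = Mul(Rational(-1, 8), Add(W, W)) = Mul(Rational(-1, 8), Mul(2, W)) = Mul(Rational(-1, 4), W))
Mul(Function('N')(2, T), Function('Q')(86)) = Mul(Mul(Rational(-1, 4), -32), -40) = Mul(8, -40) = -320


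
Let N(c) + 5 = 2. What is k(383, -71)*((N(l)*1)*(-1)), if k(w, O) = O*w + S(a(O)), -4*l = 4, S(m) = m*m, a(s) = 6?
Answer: -81471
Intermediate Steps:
S(m) = m²
l = -1 (l = -¼*4 = -1)
N(c) = -3 (N(c) = -5 + 2 = -3)
k(w, O) = 36 + O*w (k(w, O) = O*w + 6² = O*w + 36 = 36 + O*w)
k(383, -71)*((N(l)*1)*(-1)) = (36 - 71*383)*(-3*1*(-1)) = (36 - 27193)*(-3*(-1)) = -27157*3 = -81471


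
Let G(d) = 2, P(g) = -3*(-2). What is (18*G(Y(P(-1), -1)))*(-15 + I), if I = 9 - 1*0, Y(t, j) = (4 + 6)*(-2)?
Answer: -216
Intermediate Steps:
P(g) = 6
Y(t, j) = -20 (Y(t, j) = 10*(-2) = -20)
I = 9 (I = 9 + 0 = 9)
(18*G(Y(P(-1), -1)))*(-15 + I) = (18*2)*(-15 + 9) = 36*(-6) = -216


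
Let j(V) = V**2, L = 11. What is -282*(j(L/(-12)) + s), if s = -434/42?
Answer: 64249/24 ≈ 2677.0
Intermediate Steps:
s = -31/3 (s = -434*1/42 = -31/3 ≈ -10.333)
-282*(j(L/(-12)) + s) = -282*((11/(-12))**2 - 31/3) = -282*((11*(-1/12))**2 - 31/3) = -282*((-11/12)**2 - 31/3) = -282*(121/144 - 31/3) = -282*(-1367/144) = 64249/24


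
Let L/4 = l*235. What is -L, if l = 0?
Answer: 0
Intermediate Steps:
L = 0 (L = 4*(0*235) = 4*0 = 0)
-L = -1*0 = 0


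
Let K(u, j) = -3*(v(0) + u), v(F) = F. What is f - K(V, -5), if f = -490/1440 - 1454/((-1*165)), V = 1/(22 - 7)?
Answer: 68681/7920 ≈ 8.6718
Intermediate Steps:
V = 1/15 ≈ 0.066667
K(u, j) = -3*u (K(u, j) = -3*(0 + u) = -3*u)
f = 67097/7920 (f = -490*1/1440 - 1454/(-165) = -49/144 - 1454*(-1/165) = -49/144 + 1454/165 = 67097/7920 ≈ 8.4718)
f - K(V, -5) = 67097/7920 - (-3)/15 = 67097/7920 - 1*(-⅕) = 67097/7920 + ⅕ = 68681/7920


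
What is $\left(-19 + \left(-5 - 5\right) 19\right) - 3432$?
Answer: $-3641$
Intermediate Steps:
$\left(-19 + \left(-5 - 5\right) 19\right) - 3432 = \left(-19 - 190\right) - 3432 = -209 - 3432 = -3641$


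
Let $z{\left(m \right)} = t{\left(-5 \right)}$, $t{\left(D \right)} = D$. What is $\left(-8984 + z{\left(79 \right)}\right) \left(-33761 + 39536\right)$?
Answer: $-51911475$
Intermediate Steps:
$z{\left(m \right)} = -5$
$\left(-8984 + z{\left(79 \right)}\right) \left(-33761 + 39536\right) = \left(-8984 - 5\right) \left(-33761 + 39536\right) = \left(-8989\right) 5775 = -51911475$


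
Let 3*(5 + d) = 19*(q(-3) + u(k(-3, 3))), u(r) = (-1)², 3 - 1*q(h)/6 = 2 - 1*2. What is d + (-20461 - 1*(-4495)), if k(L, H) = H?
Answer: -47552/3 ≈ -15851.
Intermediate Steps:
q(h) = 18 (q(h) = 18 - 6*(2 - 1*2) = 18 - 6*(2 - 2) = 18 - 6*0 = 18 + 0 = 18)
u(r) = 1
d = 346/3 (d = -5 + (19*(18 + 1))/3 = -5 + (19*19)/3 = -5 + (⅓)*361 = -5 + 361/3 = 346/3 ≈ 115.33)
d + (-20461 - 1*(-4495)) = 346/3 + (-20461 - 1*(-4495)) = 346/3 + (-20461 + 4495) = 346/3 - 15966 = -47552/3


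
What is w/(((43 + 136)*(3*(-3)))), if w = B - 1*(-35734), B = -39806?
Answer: 4072/1611 ≈ 2.5276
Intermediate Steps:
w = -4072 (w = -39806 - 1*(-35734) = -39806 + 35734 = -4072)
w/(((43 + 136)*(3*(-3)))) = -4072*(-1/(9*(43 + 136))) = -4072/(179*(-9)) = -4072/(-1611) = -4072*(-1/1611) = 4072/1611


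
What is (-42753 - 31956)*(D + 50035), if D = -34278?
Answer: -1177189713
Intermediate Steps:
(-42753 - 31956)*(D + 50035) = (-42753 - 31956)*(-34278 + 50035) = -74709*15757 = -1177189713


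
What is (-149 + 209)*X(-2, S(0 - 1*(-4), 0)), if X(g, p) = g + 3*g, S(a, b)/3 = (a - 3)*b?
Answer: -480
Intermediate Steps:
S(a, b) = 3*b*(-3 + a) (S(a, b) = 3*((a - 3)*b) = 3*((-3 + a)*b) = 3*(b*(-3 + a)) = 3*b*(-3 + a))
X(g, p) = 4*g
(-149 + 209)*X(-2, S(0 - 1*(-4), 0)) = (-149 + 209)*(4*(-2)) = 60*(-8) = -480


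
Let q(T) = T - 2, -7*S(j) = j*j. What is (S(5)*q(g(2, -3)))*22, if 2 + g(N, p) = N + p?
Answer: 2750/7 ≈ 392.86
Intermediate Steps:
S(j) = -j²/7 (S(j) = -j*j/7 = -j²/7)
g(N, p) = -2 + N + p (g(N, p) = -2 + (N + p) = -2 + N + p)
q(T) = -2 + T
(S(5)*q(g(2, -3)))*22 = ((-⅐*5²)*(-2 + (-2 + 2 - 3)))*22 = ((-⅐*25)*(-2 - 3))*22 = -25/7*(-5)*22 = (125/7)*22 = 2750/7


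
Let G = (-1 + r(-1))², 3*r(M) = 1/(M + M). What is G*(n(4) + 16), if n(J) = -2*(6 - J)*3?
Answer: 49/9 ≈ 5.4444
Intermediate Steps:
n(J) = -36 + 6*J (n(J) = (-12 + 2*J)*3 = -36 + 6*J)
r(M) = 1/(6*M) (r(M) = 1/(3*(M + M)) = 1/(3*((2*M))) = (1/(2*M))/3 = 1/(6*M))
G = 49/36 (G = (-1 + (⅙)/(-1))² = (-1 + (⅙)*(-1))² = (-1 - ⅙)² = (-7/6)² = 49/36 ≈ 1.3611)
G*(n(4) + 16) = 49*((-36 + 6*4) + 16)/36 = 49*((-36 + 24) + 16)/36 = 49*(-12 + 16)/36 = (49/36)*4 = 49/9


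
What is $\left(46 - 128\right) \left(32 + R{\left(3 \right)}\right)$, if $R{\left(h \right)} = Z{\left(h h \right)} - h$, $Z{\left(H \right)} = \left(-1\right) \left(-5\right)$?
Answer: $-2788$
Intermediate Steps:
$Z{\left(H \right)} = 5$
$R{\left(h \right)} = 5 - h$
$\left(46 - 128\right) \left(32 + R{\left(3 \right)}\right) = \left(46 - 128\right) \left(32 + \left(5 - 3\right)\right) = - 82 \left(32 + \left(5 - 3\right)\right) = - 82 \left(32 + 2\right) = \left(-82\right) 34 = -2788$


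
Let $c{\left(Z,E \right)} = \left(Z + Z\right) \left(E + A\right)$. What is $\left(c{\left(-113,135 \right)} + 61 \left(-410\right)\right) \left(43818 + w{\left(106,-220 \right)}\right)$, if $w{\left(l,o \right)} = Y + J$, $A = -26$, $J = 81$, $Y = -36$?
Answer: $-2177534772$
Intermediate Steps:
$c{\left(Z,E \right)} = 2 Z \left(-26 + E\right)$ ($c{\left(Z,E \right)} = \left(Z + Z\right) \left(E - 26\right) = 2 Z \left(-26 + E\right)$)
$w{\left(l,o \right)} = 45$ ($w{\left(l,o \right)} = -36 + 81 = 45$)
$\left(c{\left(-113,135 \right)} + 61 \left(-410\right)\right) \left(43818 + w{\left(106,-220 \right)}\right) = \left(2 \left(-113\right) \left(-26 + 135\right) + 61 \left(-410\right)\right) \left(43818 + 45\right) = \left(2 \left(-113\right) 109 - 25010\right) 43863 = \left(-24634 - 25010\right) 43863 = \left(-49644\right) 43863 = -2177534772$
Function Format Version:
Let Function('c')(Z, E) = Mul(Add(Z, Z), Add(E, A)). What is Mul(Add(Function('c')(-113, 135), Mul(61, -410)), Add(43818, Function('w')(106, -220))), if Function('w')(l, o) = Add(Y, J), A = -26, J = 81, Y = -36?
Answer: -2177534772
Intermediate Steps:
Function('c')(Z, E) = Mul(2, Z, Add(-26, E)) (Function('c')(Z, E) = Mul(Add(Z, Z), Add(E, -26)) = Mul(Mul(2, Z), Add(-26, E)) = Mul(2, Z, Add(-26, E)))
Function('w')(l, o) = 45 (Function('w')(l, o) = Add(-36, 81) = 45)
Mul(Add(Function('c')(-113, 135), Mul(61, -410)), Add(43818, Function('w')(106, -220))) = Mul(Add(Mul(2, -113, Add(-26, 135)), Mul(61, -410)), Add(43818, 45)) = Mul(Add(Mul(2, -113, 109), -25010), 43863) = Mul(Add(-24634, -25010), 43863) = Mul(-49644, 43863) = -2177534772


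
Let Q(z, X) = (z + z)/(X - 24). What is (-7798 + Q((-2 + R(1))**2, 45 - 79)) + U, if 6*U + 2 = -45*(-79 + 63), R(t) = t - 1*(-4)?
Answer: -668042/87 ≈ -7678.6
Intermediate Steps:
R(t) = 4 + t (R(t) = t + 4 = 4 + t)
U = 359/3 (U = -1/3 + (-45*(-79 + 63))/6 = -1/3 + (-45*(-16))/6 = -1/3 + (1/6)*720 = -1/3 + 120 = 359/3 ≈ 119.67)
Q(z, X) = 2*z/(-24 + X) (Q(z, X) = (2*z)/(-24 + X) = 2*z/(-24 + X))
(-7798 + Q((-2 + R(1))**2, 45 - 79)) + U = (-7798 + 2*(-2 + (4 + 1))**2/(-24 + (45 - 79))) + 359/3 = (-7798 + 2*(-2 + 5)**2/(-24 - 34)) + 359/3 = (-7798 + 2*3**2/(-58)) + 359/3 = (-7798 + 2*9*(-1/58)) + 359/3 = (-7798 - 9/29) + 359/3 = -226151/29 + 359/3 = -668042/87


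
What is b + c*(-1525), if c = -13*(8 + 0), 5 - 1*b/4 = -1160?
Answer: 163260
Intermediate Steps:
b = 4660 (b = 20 - 4*(-1160) = 20 + 4640 = 4660)
c = -104 (c = -13*8 = -104)
b + c*(-1525) = 4660 - 104*(-1525) = 4660 + 158600 = 163260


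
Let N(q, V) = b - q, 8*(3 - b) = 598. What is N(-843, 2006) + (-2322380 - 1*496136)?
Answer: -11270979/4 ≈ -2.8177e+6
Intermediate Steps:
b = -287/4 (b = 3 - ⅛*598 = 3 - 299/4 = -287/4 ≈ -71.750)
N(q, V) = -287/4 - q
N(-843, 2006) + (-2322380 - 1*496136) = (-287/4 - 1*(-843)) + (-2322380 - 1*496136) = (-287/4 + 843) + (-2322380 - 496136) = 3085/4 - 2818516 = -11270979/4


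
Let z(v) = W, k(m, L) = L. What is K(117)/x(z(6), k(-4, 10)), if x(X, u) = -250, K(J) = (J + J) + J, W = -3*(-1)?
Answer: -351/250 ≈ -1.4040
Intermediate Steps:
W = 3
K(J) = 3*J (K(J) = 2*J + J = 3*J)
z(v) = 3
K(117)/x(z(6), k(-4, 10)) = (3*117)/(-250) = 351*(-1/250) = -351/250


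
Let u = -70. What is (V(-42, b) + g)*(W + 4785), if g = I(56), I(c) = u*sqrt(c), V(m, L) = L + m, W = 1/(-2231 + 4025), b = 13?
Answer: -248944439/1794 - 600900370*sqrt(14)/897 ≈ -2.6453e+6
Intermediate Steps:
W = 1/1794 ≈ 0.00055741
I(c) = -70*sqrt(c)
g = -140*sqrt(14) ≈ -523.83
(V(-42, b) + g)*(W + 4785) = ((13 - 42) - 140*sqrt(14))*(1/1794 + 4785) = (-29 - 140*sqrt(14))*(8584291/1794) = -248944439/1794 - 600900370*sqrt(14)/897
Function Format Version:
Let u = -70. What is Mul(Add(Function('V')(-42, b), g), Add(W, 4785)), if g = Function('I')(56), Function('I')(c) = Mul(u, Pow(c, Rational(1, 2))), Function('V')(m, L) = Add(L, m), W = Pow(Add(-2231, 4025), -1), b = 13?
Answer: Add(Rational(-248944439, 1794), Mul(Rational(-600900370, 897), Pow(14, Rational(1, 2)))) ≈ -2.6453e+6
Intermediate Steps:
W = Rational(1, 1794) (W = Pow(1794, -1) = Rational(1, 1794) ≈ 0.00055741)
Function('I')(c) = Mul(-70, Pow(c, Rational(1, 2)))
g = Mul(-140, Pow(14, Rational(1, 2))) (g = Mul(-70, Pow(56, Rational(1, 2))) = Mul(-70, Mul(2, Pow(14, Rational(1, 2)))) = Mul(-140, Pow(14, Rational(1, 2))) ≈ -523.83)
Mul(Add(Function('V')(-42, b), g), Add(W, 4785)) = Mul(Add(Add(13, -42), Mul(-140, Pow(14, Rational(1, 2)))), Add(Rational(1, 1794), 4785)) = Mul(Add(-29, Mul(-140, Pow(14, Rational(1, 2)))), Rational(8584291, 1794)) = Add(Rational(-248944439, 1794), Mul(Rational(-600900370, 897), Pow(14, Rational(1, 2))))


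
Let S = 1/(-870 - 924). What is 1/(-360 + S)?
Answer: -1794/645841 ≈ -0.0027778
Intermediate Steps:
S = -1/1794 (S = 1/(-1794) = -1/1794 ≈ -0.00055741)
1/(-360 + S) = 1/(-360 - 1/1794) = 1/(-645841/1794) = -1794/645841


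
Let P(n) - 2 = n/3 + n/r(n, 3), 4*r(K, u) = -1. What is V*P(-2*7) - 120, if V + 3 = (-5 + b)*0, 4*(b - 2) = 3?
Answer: -280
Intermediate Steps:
r(K, u) = -¼ (r(K, u) = (¼)*(-1) = -¼)
b = 11/4 (b = 2 + (¼)*3 = 2 + ¾ = 11/4 ≈ 2.7500)
P(n) = 2 - 11*n/3 (P(n) = 2 + (n/3 + n/(-¼)) = 2 + (n*(⅓) + n*(-4)) = 2 + (n/3 - 4*n) = 2 - 11*n/3)
V = -3 (V = -3 + (-5 + 11/4)*0 = -3 - 9/4*0 = -3 + 0 = -3)
V*P(-2*7) - 120 = -3*(2 - (-22)*7/3) - 120 = -3*(2 - 11/3*(-14)) - 120 = -3*(2 + 154/3) - 120 = -3*160/3 - 120 = -160 - 120 = -280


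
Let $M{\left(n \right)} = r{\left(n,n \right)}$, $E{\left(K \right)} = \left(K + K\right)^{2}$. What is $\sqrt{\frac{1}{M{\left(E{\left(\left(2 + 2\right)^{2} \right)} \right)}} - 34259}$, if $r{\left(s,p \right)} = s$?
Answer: $\frac{i \sqrt{35081215}}{32} \approx 185.09 i$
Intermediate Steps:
$E{\left(K \right)} = 4 K^{2}$ ($E{\left(K \right)} = \left(2 K\right)^{2} = 4 K^{2}$)
$M{\left(n \right)} = n$
$\sqrt{\frac{1}{M{\left(E{\left(\left(2 + 2\right)^{2} \right)} \right)}} - 34259} = \sqrt{\frac{1}{4 \left(\left(2 + 2\right)^{2}\right)^{2}} - 34259} = \sqrt{\frac{1}{4 \left(4^{2}\right)^{2}} - 34259} = \sqrt{\frac{1}{4 \cdot 16^{2}} - 34259} = \sqrt{\frac{1}{4 \cdot 256} - 34259} = \sqrt{\frac{1}{1024} - 34259} = \sqrt{- \frac{35081215}{1024}} = \frac{i \sqrt{35081215}}{32}$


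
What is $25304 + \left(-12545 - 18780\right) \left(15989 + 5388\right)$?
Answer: $-669609221$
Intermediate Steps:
$25304 + \left(-12545 - 18780\right) \left(15989 + 5388\right) = 25304 - 669634525 = -669609221$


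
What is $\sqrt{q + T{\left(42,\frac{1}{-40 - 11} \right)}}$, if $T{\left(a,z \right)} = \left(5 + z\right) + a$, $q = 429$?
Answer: $\frac{5 \sqrt{49521}}{51} \approx 21.817$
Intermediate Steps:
$T{\left(a,z \right)} = 5 + a + z$
$\sqrt{q + T{\left(42,\frac{1}{-40 - 11} \right)}} = \sqrt{429 + \left(5 + 42 + \frac{1}{-40 - 11}\right)} = \sqrt{429 + \left(5 + 42 + \frac{1}{-51}\right)} = \sqrt{429 + \left(5 + 42 - \frac{1}{51}\right)} = \sqrt{429 + \frac{2396}{51}} = \sqrt{\frac{24275}{51}} = \frac{5 \sqrt{49521}}{51}$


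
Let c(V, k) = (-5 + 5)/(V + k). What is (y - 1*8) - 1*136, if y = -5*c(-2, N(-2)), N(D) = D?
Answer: -144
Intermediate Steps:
c(V, k) = 0 (c(V, k) = 0/(V + k) = 0)
y = 0 (y = -5*0 = 0)
(y - 1*8) - 1*136 = (0 - 1*8) - 1*136 = (0 - 8) - 136 = -8 - 136 = -144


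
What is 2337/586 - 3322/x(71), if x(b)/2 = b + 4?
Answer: -798071/43950 ≈ -18.159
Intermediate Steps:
x(b) = 8 + 2*b (x(b) = 2*(b + 4) = 2*(4 + b) = 8 + 2*b)
2337/586 - 3322/x(71) = 2337/586 - 3322/(8 + 2*71) = 2337*(1/586) - 3322/(8 + 142) = 2337/586 - 3322/150 = 2337/586 - 3322*1/150 = 2337/586 - 1661/75 = -798071/43950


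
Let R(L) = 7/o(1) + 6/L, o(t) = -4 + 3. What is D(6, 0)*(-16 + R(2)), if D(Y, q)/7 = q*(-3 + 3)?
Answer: 0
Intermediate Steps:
o(t) = -1
D(Y, q) = 0 (D(Y, q) = 7*(q*(-3 + 3)) = 7*(q*0) = 7*0 = 0)
R(L) = -7 + 6/L (R(L) = 7/(-1) + 6/L = 7*(-1) + 6/L = -7 + 6/L)
D(6, 0)*(-16 + R(2)) = 0*(-16 + (-7 + 6/2)) = 0*(-16 + (-7 + 6*(1/2))) = 0*(-16 + (-7 + 3)) = 0*(-16 - 4) = 0*(-20) = 0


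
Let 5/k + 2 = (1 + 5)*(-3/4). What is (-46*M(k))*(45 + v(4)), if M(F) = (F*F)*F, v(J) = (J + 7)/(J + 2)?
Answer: 6463000/6591 ≈ 980.58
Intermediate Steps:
k = -10/13 (k = 5/(-2 + (1 + 5)*(-3/4)) = 5/(-2 + 6*(-3*1/4)) = 5/(-2 + 6*(-3/4)) = 5/(-2 - 9/2) = 5/(-13/2) = 5*(-2/13) = -10/13 ≈ -0.76923)
v(J) = (7 + J)/(2 + J)
M(F) = F**3 (M(F) = F**2*F = F**3)
(-46*M(k))*(45 + v(4)) = (-46*(-10/13)**3)*(45 + (7 + 4)/(2 + 4)) = (-46*(-1000/2197))*(45 + 11/6) = 46000*(45 + (1/6)*11)/2197 = 46000*(45 + 11/6)/2197 = (46000/2197)*(281/6) = 6463000/6591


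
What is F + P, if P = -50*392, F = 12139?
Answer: -7461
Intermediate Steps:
P = -19600
F + P = 12139 - 19600 = -7461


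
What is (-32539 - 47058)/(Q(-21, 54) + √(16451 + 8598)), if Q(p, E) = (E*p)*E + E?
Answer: 4869903654/3743212075 + 79597*√25049/3743212075 ≈ 1.3044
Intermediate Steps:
Q(p, E) = E + p*E² (Q(p, E) = p*E² + E = E + p*E²)
(-32539 - 47058)/(Q(-21, 54) + √(16451 + 8598)) = (-32539 - 47058)/(54*(1 + 54*(-21)) + √(16451 + 8598)) = -79597/(54*(1 - 1134) + √25049) = -79597/(54*(-1133) + √25049) = -79597/(-61182 + √25049)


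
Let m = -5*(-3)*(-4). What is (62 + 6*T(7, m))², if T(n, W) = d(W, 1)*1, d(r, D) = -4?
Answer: 1444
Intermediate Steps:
m = -60 (m = 15*(-4) = -60)
T(n, W) = -4 (T(n, W) = -4*1 = -4)
(62 + 6*T(7, m))² = (62 + 6*(-4))² = (62 - 24)² = 38² = 1444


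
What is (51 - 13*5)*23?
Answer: -322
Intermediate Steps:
(51 - 13*5)*23 = (51 - 65)*23 = -14*23 = -322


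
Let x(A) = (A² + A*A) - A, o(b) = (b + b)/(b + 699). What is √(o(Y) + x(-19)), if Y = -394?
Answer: √68691185/305 ≈ 27.174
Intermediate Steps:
o(b) = 2*b/(699 + b) (o(b) = (2*b)/(699 + b) = 2*b/(699 + b))
x(A) = -A + 2*A² (x(A) = (A² + A²) - A = 2*A² - A = -A + 2*A²)
√(o(Y) + x(-19)) = √(2*(-394)/(699 - 394) - 19*(-1 + 2*(-19))) = √(2*(-394)/305 - 19*(-1 - 38)) = √(2*(-394)*(1/305) - 19*(-39)) = √(-788/305 + 741) = √(225217/305) = √68691185/305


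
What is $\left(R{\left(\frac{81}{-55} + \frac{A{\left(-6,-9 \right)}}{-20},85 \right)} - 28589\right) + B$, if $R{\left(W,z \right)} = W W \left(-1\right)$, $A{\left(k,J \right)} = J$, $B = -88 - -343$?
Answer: $- \frac{54856649}{1936} \approx -28335.0$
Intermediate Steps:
$B = 255$ ($B = -88 + 343 = 255$)
$R{\left(W,z \right)} = - W^{2}$ ($R{\left(W,z \right)} = W^{2} \left(-1\right) = - W^{2}$)
$\left(R{\left(\frac{81}{-55} + \frac{A{\left(-6,-9 \right)}}{-20},85 \right)} - 28589\right) + B = \left(- \left(\frac{81}{-55} - \frac{9}{-20}\right)^{2} - 28589\right) + 255 = \left(- \left(81 \left(- \frac{1}{55}\right) - - \frac{9}{20}\right)^{2} - 28589\right) + 255 = \left(- \left(- \frac{81}{55} + \frac{9}{20}\right)^{2} - 28589\right) + 255 = \left(- \left(- \frac{45}{44}\right)^{2} - 28589\right) + 255 = \left(\left(-1\right) \frac{2025}{1936} - 28589\right) + 255 = \left(- \frac{2025}{1936} - 28589\right) + 255 = - \frac{55350329}{1936} + 255 = - \frac{54856649}{1936}$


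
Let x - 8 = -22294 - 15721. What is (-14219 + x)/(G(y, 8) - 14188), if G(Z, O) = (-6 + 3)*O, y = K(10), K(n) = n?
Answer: 26113/7106 ≈ 3.6748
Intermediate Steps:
x = -38007 (x = 8 + (-22294 - 15721) = 8 - 38015 = -38007)
y = 10
G(Z, O) = -3*O
(-14219 + x)/(G(y, 8) - 14188) = (-14219 - 38007)/(-3*8 - 14188) = -52226/(-24 - 14188) = -52226/(-14212) = -52226*(-1/14212) = 26113/7106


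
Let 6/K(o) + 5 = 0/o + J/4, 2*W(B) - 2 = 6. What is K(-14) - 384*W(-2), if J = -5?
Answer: -38424/25 ≈ -1537.0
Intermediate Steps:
W(B) = 4 (W(B) = 1 + (½)*6 = 1 + 3 = 4)
K(o) = -24/25 (K(o) = 6/(-5 + (0/o - 5/4)) = 6/(-5 + (0 - 5*¼)) = 6/(-5 + (0 - 5/4)) = 6/(-5 - 5/4) = 6/(-25/4) = 6*(-4/25) = -24/25)
K(-14) - 384*W(-2) = -24/25 - 384*4 = -24/25 - 1536 = -38424/25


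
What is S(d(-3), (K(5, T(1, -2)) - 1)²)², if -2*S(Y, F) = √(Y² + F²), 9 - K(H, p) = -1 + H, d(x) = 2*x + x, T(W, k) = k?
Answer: 337/4 ≈ 84.250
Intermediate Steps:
d(x) = 3*x
K(H, p) = 10 - H (K(H, p) = 9 - (-1 + H) = 9 + (1 - H) = 10 - H)
S(Y, F) = -√(F² + Y²)/2 (S(Y, F) = -√(Y² + F²)/2 = -√(F² + Y²)/2)
S(d(-3), (K(5, T(1, -2)) - 1)²)² = (-√((((10 - 1*5) - 1)²)² + (3*(-3))²)/2)² = (-√((((10 - 5) - 1)²)² + (-9)²)/2)² = (-√(((5 - 1)²)² + 81)/2)² = (-√((4²)² + 81)/2)² = (-√(16² + 81)/2)² = (-√(256 + 81)/2)² = (-√337/2)² = 337/4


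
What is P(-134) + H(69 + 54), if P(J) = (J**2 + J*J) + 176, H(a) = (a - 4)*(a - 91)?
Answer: 39896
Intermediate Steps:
H(a) = (-91 + a)*(-4 + a) (H(a) = (-4 + a)*(-91 + a) = (-91 + a)*(-4 + a))
P(J) = 176 + 2*J**2 (P(J) = (J**2 + J**2) + 176 = 2*J**2 + 176 = 176 + 2*J**2)
P(-134) + H(69 + 54) = (176 + 2*(-134)**2) + (364 + (69 + 54)**2 - 95*(69 + 54)) = (176 + 2*17956) + (364 + 123**2 - 95*123) = (176 + 35912) + (364 + 15129 - 11685) = 36088 + 3808 = 39896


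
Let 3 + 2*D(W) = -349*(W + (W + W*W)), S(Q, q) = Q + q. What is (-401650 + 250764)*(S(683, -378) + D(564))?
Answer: 8404996671067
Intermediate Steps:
D(W) = -3/2 - 349*W - 349*W**2/2 (D(W) = -3/2 + (-349*(W + (W + W*W)))/2 = -3/2 + (-349*(W + (W + W**2)))/2 = -3/2 + (-349*(W**2 + 2*W))/2 = -3/2 + (-698*W - 349*W**2)/2 = -3/2 + (-349*W - 349*W**2/2) = -3/2 - 349*W - 349*W**2/2)
(-401650 + 250764)*(S(683, -378) + D(564)) = (-401650 + 250764)*((683 - 378) + (-3/2 - 349*564 - 349/2*564**2)) = -150886*(305 + (-3/2 - 196836 - 349/2*318096)) = -150886*(305 + (-3/2 - 196836 - 55507752)) = -150886*(305 - 111409179/2) = -150886*(-111408569/2) = 8404996671067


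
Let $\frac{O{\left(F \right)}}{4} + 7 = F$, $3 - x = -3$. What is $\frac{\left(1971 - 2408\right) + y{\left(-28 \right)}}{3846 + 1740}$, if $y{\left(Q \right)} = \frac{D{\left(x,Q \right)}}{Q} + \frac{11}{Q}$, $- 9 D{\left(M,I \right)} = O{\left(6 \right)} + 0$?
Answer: $- \frac{110227}{1407672} \approx -0.078304$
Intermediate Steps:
$x = 6$ ($x = 3 - -3 = 3 + 3 = 6$)
$O{\left(F \right)} = -28 + 4 F$
$D{\left(M,I \right)} = \frac{4}{9}$ ($D{\left(M,I \right)} = - \frac{\left(-28 + 4 \cdot 6\right) + 0}{9} = - \frac{\left(-28 + 24\right) + 0}{9} = - \frac{-4 + 0}{9} = \left(- \frac{1}{9}\right) \left(-4\right) = \frac{4}{9}$)
$y{\left(Q \right)} = \frac{103}{9 Q}$ ($y{\left(Q \right)} = \frac{4}{9 Q} + \frac{11}{Q} = \frac{103}{9 Q}$)
$\frac{\left(1971 - 2408\right) + y{\left(-28 \right)}}{3846 + 1740} = \frac{\left(1971 - 2408\right) + \frac{103}{9 \left(-28\right)}}{3846 + 1740} = \frac{\left(1971 - 2408\right) + \frac{103}{9} \left(- \frac{1}{28}\right)}{5586} = \left(-437 - \frac{103}{252}\right) \frac{1}{5586} = \left(- \frac{110227}{252}\right) \frac{1}{5586} = - \frac{110227}{1407672}$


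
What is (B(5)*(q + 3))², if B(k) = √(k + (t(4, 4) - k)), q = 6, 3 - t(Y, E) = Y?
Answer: -81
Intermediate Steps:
t(Y, E) = 3 - Y
B(k) = I (B(k) = √(k + ((3 - 1*4) - k)) = √(k + ((3 - 4) - k)) = √(k + (-1 - k)) = √(-1) = I)
(B(5)*(q + 3))² = (I*(6 + 3))² = (I*9)² = (9*I)² = -81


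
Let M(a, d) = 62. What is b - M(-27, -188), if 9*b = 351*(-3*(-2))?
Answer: 172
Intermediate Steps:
b = 234 (b = (351*(-3*(-2)))/9 = (351*(-1*(-6)))/9 = (351*6)/9 = (1/9)*2106 = 234)
b - M(-27, -188) = 234 - 1*62 = 234 - 62 = 172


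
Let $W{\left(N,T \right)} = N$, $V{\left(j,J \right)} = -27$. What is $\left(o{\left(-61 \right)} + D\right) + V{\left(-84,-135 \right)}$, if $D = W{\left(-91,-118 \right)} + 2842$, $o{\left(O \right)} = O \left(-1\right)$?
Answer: $2785$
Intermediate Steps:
$o{\left(O \right)} = - O$
$D = 2751$ ($D = -91 + 2842 = 2751$)
$\left(o{\left(-61 \right)} + D\right) + V{\left(-84,-135 \right)} = \left(\left(-1\right) \left(-61\right) + 2751\right) - 27 = \left(61 + 2751\right) - 27 = 2812 - 27 = 2785$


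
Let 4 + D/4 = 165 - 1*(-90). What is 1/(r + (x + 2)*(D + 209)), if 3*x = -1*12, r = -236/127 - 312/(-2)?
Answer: -127/288526 ≈ -0.00044017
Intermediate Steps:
r = 19576/127 (r = -236*1/127 - 312*(-1/2) = -236/127 + 156 = 19576/127 ≈ 154.14)
x = -4 (x = (-1*12)/3 = (1/3)*(-12) = -4)
D = 1004 (D = -16 + 4*(165 - 1*(-90)) = -16 + 4*(165 + 90) = -16 + 4*255 = -16 + 1020 = 1004)
1/(r + (x + 2)*(D + 209)) = 1/(19576/127 + (-4 + 2)*(1004 + 209)) = 1/(19576/127 - 2*1213) = 1/(19576/127 - 2426) = 1/(-288526/127) = -127/288526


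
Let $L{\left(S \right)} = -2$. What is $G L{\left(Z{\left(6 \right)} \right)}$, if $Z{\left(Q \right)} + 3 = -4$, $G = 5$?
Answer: $-10$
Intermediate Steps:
$Z{\left(Q \right)} = -7$ ($Z{\left(Q \right)} = -3 - 4 = -7$)
$G L{\left(Z{\left(6 \right)} \right)} = 5 \left(-2\right) = -10$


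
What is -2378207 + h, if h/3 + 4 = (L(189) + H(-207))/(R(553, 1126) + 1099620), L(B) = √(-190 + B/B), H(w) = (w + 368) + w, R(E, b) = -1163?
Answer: -113581361227/47759 + 9*I*√21/1098457 ≈ -2.3782e+6 + 3.7546e-5*I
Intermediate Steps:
H(w) = 368 + 2*w (H(w) = (368 + w) + w = 368 + 2*w)
L(B) = 3*I*√21 (L(B) = √(-190 + 1) = √(-189) = 3*I*√21)
h = -573114/47759 + 9*I*√21/1098457 (h = -12 + 3*((3*I*√21 + (368 + 2*(-207)))/(-1163 + 1099620)) = -12 + 3*((3*I*√21 + (368 - 414))/1098457) = -12 + 3*((3*I*√21 - 46)*(1/1098457)) = -12 + 3*((-46 + 3*I*√21)*(1/1098457)) = -12 + 3*(-2/47759 + 3*I*√21/1098457) = -12 + (-6/47759 + 9*I*√21/1098457) = -573114/47759 + 9*I*√21/1098457 ≈ -12.0 + 3.7546e-5*I)
-2378207 + h = -2378207 + (-573114/47759 + 9*I*√21/1098457) = -113581361227/47759 + 9*I*√21/1098457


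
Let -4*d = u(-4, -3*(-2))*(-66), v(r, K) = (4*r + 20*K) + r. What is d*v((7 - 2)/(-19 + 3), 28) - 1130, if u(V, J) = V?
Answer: -303895/8 ≈ -37987.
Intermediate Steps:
v(r, K) = 5*r + 20*K
d = -66 (d = -(-1)*(-66) = -¼*264 = -66)
d*v((7 - 2)/(-19 + 3), 28) - 1130 = -66*(5*((7 - 2)/(-19 + 3)) + 20*28) - 1130 = -66*(5*(5/(-16)) + 560) - 1130 = -66*(5*(5*(-1/16)) + 560) - 1130 = -66*(5*(-5/16) + 560) - 1130 = -66*(-25/16 + 560) - 1130 = -66*8935/16 - 1130 = -294855/8 - 1130 = -303895/8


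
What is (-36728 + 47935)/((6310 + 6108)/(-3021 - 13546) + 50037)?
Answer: 185666369/828950561 ≈ 0.22398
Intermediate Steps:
(-36728 + 47935)/((6310 + 6108)/(-3021 - 13546) + 50037) = 11207/(12418/(-16567) + 50037) = 11207/(12418*(-1/16567) + 50037) = 11207/(-12418/16567 + 50037) = 11207/(828950561/16567) = 11207*(16567/828950561) = 185666369/828950561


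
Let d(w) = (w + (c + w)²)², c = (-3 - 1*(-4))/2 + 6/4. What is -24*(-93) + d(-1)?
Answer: 2232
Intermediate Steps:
c = 2 (c = (-3 + 4)*(½) + 6*(¼) = 1*(½) + 3/2 = ½ + 3/2 = 2)
d(w) = (w + (2 + w)²)²
-24*(-93) + d(-1) = -24*(-93) + (-1 + (2 - 1)²)² = 2232 + (-1 + 1²)² = 2232 + (-1 + 1)² = 2232 + 0² = 2232 + 0 = 2232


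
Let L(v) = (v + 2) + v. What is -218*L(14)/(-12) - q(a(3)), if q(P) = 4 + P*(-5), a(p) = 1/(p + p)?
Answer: 3251/6 ≈ 541.83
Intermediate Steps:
a(p) = 1/(2*p)
L(v) = 2 + 2*v (L(v) = (2 + v) + v = 2 + 2*v)
q(P) = 4 - 5*P
-218*L(14)/(-12) - q(a(3)) = -218*(2 + 2*14)/(-12) - (4 - 5/(2*3)) = -218*(2 + 28)*(-1)/12 - (4 - 5/(2*3)) = -6540*(-1)/12 - (4 - 5*⅙) = -218*(-5/2) - (4 - ⅚) = 545 - 1*19/6 = 545 - 19/6 = 3251/6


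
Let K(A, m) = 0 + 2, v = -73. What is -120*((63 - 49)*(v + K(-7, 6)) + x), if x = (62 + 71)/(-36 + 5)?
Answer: 3713640/31 ≈ 1.1979e+5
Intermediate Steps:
K(A, m) = 2
x = -133/31 (x = 133/(-31) = 133*(-1/31) = -133/31 ≈ -4.2903)
-120*((63 - 49)*(v + K(-7, 6)) + x) = -120*((63 - 49)*(-73 + 2) - 133/31) = -120*(14*(-71) - 133/31) = -120*(-994 - 133/31) = -120*(-30947/31) = 3713640/31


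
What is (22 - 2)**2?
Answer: 400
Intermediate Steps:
(22 - 2)**2 = 20**2 = 400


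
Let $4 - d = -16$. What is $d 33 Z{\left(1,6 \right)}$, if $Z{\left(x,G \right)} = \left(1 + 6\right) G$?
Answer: $27720$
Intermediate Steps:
$Z{\left(x,G \right)} = 7 G$
$d = 20$ ($d = 4 - -16 = 4 + 16 = 20$)
$d 33 Z{\left(1,6 \right)} = 20 \cdot 33 \cdot 7 \cdot 6 = 660 \cdot 42 = 27720$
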